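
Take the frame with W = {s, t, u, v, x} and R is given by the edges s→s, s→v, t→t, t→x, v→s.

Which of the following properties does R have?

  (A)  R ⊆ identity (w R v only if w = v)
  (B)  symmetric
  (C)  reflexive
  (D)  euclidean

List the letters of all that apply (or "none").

none

(A) not ⊆ identity: s R v with s ≠ v.
(B) not symmetric: t R x but not x R t.
(C) not reflexive: not u R u.
(D) not euclidean: t R x and t R t but not x R t.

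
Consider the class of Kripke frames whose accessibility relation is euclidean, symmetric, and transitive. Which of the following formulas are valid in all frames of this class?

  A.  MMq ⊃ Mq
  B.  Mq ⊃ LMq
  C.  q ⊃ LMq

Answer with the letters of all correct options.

(A) MMq ⊃ Mq is the dual of axiom 4, which corresponds to transitivity. Every such R is transitive — valid.
(B) Mq ⊃ LMq (axiom 5) characterises the euclidean frames. Every such R is euclidean — valid.
(C) q ⊃ LMq (axiom B) characterises the symmetric frames. Every such R is symmetric — valid.

A, B, C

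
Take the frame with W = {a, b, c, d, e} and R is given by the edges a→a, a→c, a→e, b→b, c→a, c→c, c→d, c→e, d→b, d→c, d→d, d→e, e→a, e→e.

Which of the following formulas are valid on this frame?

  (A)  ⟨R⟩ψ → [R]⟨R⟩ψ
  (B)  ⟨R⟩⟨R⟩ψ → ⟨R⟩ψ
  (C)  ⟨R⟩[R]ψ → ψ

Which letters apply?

none

R is not symmetric: c R e but not e R c.
R is not transitive: a R c and c R d but not a R d.
R is not euclidean: a R e and a R c but not e R c.
(A) axiom 5: valid iff R is euclidean. R is not euclidean — not valid.
(B) ⟨R⟩⟨R⟩ψ → ⟨R⟩ψ is the dual of axiom 4, which corresponds to transitivity. R is not transitive — not valid.
(C) the dual of axiom B: valid iff R is symmetric. R is not symmetric — not valid.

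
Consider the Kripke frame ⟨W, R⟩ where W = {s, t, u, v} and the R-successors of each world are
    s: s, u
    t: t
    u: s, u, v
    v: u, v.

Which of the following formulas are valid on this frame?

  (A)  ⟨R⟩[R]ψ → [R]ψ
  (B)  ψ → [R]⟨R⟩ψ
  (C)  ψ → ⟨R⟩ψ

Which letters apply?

B, C

R is reflexive: each world relates to itself.
R is symmetric: every R-edge is matched by its reverse.
R is not euclidean: u R s and u R v but not s R v.
(A) ⟨R⟩[R]ψ → [R]ψ (the dual of axiom 5) characterises the euclidean frames. R is not euclidean — not valid.
(B) ψ → [R]⟨R⟩ψ is axiom B; it is valid on a frame exactly when R is symmetric. R is symmetric, so valid.
(C) ψ → ⟨R⟩ψ is the dual of axiom T, which corresponds to reflexivity. R is reflexive — valid.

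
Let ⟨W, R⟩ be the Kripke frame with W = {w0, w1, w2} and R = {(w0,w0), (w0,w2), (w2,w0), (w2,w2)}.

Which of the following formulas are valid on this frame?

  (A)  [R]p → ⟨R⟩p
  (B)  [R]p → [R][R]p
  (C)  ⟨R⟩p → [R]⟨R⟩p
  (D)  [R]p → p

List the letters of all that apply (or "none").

R is not reflexive: not w1 R w1.
R is transitive: R is closed under composition.
R is euclidean: any two R-successors of the same world are R-related.
R is not serial: w1 has no R-successor.
(A) [R]p → ⟨R⟩p is axiom D; it is valid on a frame exactly when R is serial. R is not serial, so not valid.
(B) [R]p → [R][R]p is axiom 4, which corresponds to transitivity. R is transitive — valid.
(C) ⟨R⟩p → [R]⟨R⟩p is axiom 5; it is valid on a frame exactly when R is euclidean. R is euclidean, so valid.
(D) axiom T: valid iff R is reflexive. R is not reflexive — not valid.

B, C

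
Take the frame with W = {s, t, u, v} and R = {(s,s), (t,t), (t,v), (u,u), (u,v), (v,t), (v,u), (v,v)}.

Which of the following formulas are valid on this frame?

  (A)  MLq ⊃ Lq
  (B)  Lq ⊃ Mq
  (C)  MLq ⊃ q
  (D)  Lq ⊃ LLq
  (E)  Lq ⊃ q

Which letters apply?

B, C, E

R is reflexive: each world relates to itself.
R is symmetric: every R-edge is matched by its reverse.
R is not transitive: t R v and v R u but not t R u.
R is not euclidean: v R t and v R u but not t R u.
R is serial: every world has an R-successor.
(A) the dual of axiom 5: valid iff R is euclidean. R is not euclidean — not valid.
(B) Lq ⊃ Mq is axiom D; it is valid on a frame exactly when R is serial. R is serial, so valid.
(C) MLq ⊃ q is the dual of axiom B, which corresponds to symmetry. R is symmetric — valid.
(D) Lq ⊃ LLq (axiom 4) characterises the transitive frames. R is not transitive — not valid.
(E) Lq ⊃ q (axiom T) characterises the reflexive frames. R is reflexive — valid.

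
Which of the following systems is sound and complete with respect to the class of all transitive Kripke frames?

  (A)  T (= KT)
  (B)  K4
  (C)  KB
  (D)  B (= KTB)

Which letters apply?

(A) T (= KT) is determined by the class of reflexive frames.
(B) K4 is determined by exactly this class.
(C) KB is determined by the class of symmetric frames.
(D) B (= KTB) is determined by the class of reflexive and symmetric frames.

B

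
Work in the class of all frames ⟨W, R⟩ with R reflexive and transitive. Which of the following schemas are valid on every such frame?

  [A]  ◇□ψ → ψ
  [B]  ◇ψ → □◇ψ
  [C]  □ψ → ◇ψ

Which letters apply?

Reflexive relations are serial.
(A) ◇□ψ → ψ (the dual of axiom B) characterises the symmetric frames. Such an R need not be symmetric — not valid.
(B) ◇ψ → □◇ψ is axiom 5, which corresponds to the euclidean property. Such an R need not be euclidean — not valid.
(C) axiom D: valid iff R is serial. Every such R is serial — valid.

C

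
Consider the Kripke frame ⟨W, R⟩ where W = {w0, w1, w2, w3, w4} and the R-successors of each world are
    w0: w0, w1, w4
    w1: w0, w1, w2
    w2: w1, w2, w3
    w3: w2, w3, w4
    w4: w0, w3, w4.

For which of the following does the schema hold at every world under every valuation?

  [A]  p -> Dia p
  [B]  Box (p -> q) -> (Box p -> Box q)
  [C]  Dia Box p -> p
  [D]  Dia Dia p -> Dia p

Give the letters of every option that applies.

A, B, C

R is reflexive: each world relates to itself.
R is symmetric: every R-edge is matched by its reverse.
R is not transitive: w0 R w1 and w1 R w2 but not w0 R w2.
(A) p -> Dia p is the dual of axiom T, which corresponds to reflexivity. R is reflexive — valid.
(B) Box (p -> q) -> (Box p -> Box q) is axiom K, valid on every Kripke frame — valid.
(C) Dia Box p -> p (the dual of axiom B) characterises the symmetric frames. R is symmetric — valid.
(D) Dia Dia p -> Dia p (the dual of axiom 4) characterises the transitive frames. R is not transitive — not valid.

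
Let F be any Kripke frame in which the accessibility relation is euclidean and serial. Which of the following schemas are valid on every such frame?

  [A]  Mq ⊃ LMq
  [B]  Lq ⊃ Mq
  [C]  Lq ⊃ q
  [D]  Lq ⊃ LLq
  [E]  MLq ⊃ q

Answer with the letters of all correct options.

(A) Mq ⊃ LMq is axiom 5, which corresponds to the euclidean property. Every such R is euclidean — valid.
(B) Lq ⊃ Mq (axiom D) characterises the serial frames. Every such R is serial — valid.
(C) Lq ⊃ q is axiom T; it is valid on a frame exactly when R is reflexive. Such an R need not be reflexive, so not valid.
(D) axiom 4: valid iff R is transitive. Such an R need not be transitive — not valid.
(E) MLq ⊃ q is the dual of axiom B; it is valid on a frame exactly when R is symmetric. Such an R need not be symmetric, so not valid.

A, B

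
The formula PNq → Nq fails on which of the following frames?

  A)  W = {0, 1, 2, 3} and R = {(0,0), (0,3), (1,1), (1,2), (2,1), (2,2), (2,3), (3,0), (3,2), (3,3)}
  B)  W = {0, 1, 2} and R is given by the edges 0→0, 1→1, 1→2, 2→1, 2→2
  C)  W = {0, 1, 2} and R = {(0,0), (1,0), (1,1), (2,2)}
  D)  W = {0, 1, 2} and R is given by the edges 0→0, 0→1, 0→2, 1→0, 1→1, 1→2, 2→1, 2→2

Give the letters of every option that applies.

A, C, D

The schema PNq → Nq is the dual of axiom 5; it is valid on a frame iff R is euclidean.
(A) R is not euclidean (2 R 1 and 2 R 3 but not 1 R 3), so the schema fails here.
(B) R is euclidean (any two R-successors of the same world are R-related), so the schema is valid here.
(C) R is not euclidean (1 R 0 and 1 R 1 but not 0 R 1), so the schema fails here.
(D) R is not euclidean (0 R 2 and 0 R 0 but not 2 R 0), so the schema fails here.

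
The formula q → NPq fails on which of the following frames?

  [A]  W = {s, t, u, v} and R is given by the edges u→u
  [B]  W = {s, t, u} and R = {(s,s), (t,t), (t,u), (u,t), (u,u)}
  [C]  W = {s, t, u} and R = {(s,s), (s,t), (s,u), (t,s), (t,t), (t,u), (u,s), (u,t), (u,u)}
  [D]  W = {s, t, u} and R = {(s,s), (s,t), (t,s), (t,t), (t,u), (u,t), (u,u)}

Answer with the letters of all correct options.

none

The schema q → NPq is axiom B; it is valid on a frame iff R is symmetric.
(A) R is symmetric (every R-edge is matched by its reverse), so the schema is valid here.
(B) R is symmetric (every R-edge is matched by its reverse), so the schema is valid here.
(C) R is symmetric (every R-edge is matched by its reverse), so the schema is valid here.
(D) R is symmetric (every R-edge is matched by its reverse), so the schema is valid here.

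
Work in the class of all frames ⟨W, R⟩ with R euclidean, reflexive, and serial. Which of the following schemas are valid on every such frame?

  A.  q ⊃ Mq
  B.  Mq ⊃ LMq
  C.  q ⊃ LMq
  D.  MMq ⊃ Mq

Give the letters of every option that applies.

A relation that is euclidean, reflexive, and serial is also symmetric and transitive.
(A) q ⊃ Mq is the dual of axiom T; it is valid on a frame exactly when R is reflexive. Every such R is reflexive, so valid.
(B) axiom 5: valid iff R is euclidean. Every such R is euclidean — valid.
(C) axiom B: valid iff R is symmetric. Every such R is symmetric — valid.
(D) MMq ⊃ Mq (the dual of axiom 4) characterises the transitive frames. Every such R is transitive — valid.

A, B, C, D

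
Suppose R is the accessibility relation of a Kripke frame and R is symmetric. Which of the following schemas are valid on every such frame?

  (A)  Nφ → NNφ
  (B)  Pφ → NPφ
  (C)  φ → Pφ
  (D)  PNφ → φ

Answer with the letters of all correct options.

D

(A) axiom 4: valid iff R is transitive. Such an R need not be transitive — not valid.
(B) axiom 5: valid iff R is euclidean. Such an R need not be euclidean — not valid.
(C) φ → Pφ is the dual of axiom T; it is valid on a frame exactly when R is reflexive. Such an R need not be reflexive, so not valid.
(D) the dual of axiom B: valid iff R is symmetric. Every such R is symmetric — valid.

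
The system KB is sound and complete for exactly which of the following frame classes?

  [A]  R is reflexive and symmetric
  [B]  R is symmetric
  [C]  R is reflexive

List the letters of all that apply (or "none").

(A) this class determines B (= KTB), not KB.
(B) KB is sound and complete for exactly this class.
(C) this class determines T (= KT), not KB.

B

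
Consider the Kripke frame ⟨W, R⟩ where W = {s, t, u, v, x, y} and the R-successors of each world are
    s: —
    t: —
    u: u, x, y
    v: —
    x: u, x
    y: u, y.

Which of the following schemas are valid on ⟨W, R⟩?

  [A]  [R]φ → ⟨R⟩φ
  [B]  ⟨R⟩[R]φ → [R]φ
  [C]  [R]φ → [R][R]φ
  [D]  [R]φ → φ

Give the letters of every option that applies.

none

R is not reflexive: not s R s.
R is not transitive: x R u and u R y but not x R y.
R is not euclidean: u R x and u R y but not x R y.
R is not serial: s has no R-successor.
(A) [R]φ → ⟨R⟩φ (axiom D) characterises the serial frames. R is not serial — not valid.
(B) ⟨R⟩[R]φ → [R]φ (the dual of axiom 5) characterises the euclidean frames. R is not euclidean — not valid.
(C) [R]φ → [R][R]φ is axiom 4, which corresponds to transitivity. R is not transitive — not valid.
(D) axiom T: valid iff R is reflexive. R is not reflexive — not valid.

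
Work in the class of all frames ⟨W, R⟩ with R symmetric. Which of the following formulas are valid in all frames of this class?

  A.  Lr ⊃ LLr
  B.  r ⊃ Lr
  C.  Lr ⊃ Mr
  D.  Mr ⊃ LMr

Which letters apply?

(A) Lr ⊃ LLr (axiom 4) characterises the transitive frames. Such an R need not be transitive — not valid.
(B) r ⊃ Lr (equivalent to ◇p→p) corresponds to R being a subset of the identity. Such an R need not be a subset of the identity, so not valid.
(C) Lr ⊃ Mr is axiom D, which corresponds to seriality. Such an R need not be serial — not valid.
(D) Mr ⊃ LMr is axiom 5, which corresponds to the euclidean property. Such an R need not be euclidean — not valid.

none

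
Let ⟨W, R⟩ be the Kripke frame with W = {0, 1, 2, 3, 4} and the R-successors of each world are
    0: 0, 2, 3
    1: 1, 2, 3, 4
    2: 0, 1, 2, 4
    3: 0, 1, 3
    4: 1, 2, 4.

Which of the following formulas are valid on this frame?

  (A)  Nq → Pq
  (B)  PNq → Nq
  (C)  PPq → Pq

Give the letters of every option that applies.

A

R is not transitive: 0 R 2 and 2 R 1 but not 0 R 1.
R is not euclidean: 0 R 2 and 0 R 3 but not 2 R 3.
R is serial: every world has an R-successor.
(A) Nq → Pq (axiom D) characterises the serial frames. R is serial — valid.
(B) PNq → Nq is the dual of axiom 5, which corresponds to the euclidean property. R is not euclidean — not valid.
(C) PPq → Pq is the dual of axiom 4, which corresponds to transitivity. R is not transitive — not valid.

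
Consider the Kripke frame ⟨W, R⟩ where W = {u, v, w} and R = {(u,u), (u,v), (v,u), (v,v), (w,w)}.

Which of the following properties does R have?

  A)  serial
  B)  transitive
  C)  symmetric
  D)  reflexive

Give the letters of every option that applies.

A, B, C, D

(A) serial: every world has an R-successor.
(B) transitive: R is closed under composition.
(C) symmetric: every R-edge is matched by its reverse.
(D) reflexive: each world relates to itself.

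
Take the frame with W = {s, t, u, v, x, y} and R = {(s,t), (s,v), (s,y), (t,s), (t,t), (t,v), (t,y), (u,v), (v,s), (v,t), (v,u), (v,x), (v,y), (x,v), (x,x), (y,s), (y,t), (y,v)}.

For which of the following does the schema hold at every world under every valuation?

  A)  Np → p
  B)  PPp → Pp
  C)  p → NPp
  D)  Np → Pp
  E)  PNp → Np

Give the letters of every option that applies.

R is not reflexive: not s R s.
R is symmetric: every R-edge is matched by its reverse.
R is not transitive: s R t and t R s but not s R s.
R is not euclidean: v R s and v R u but not s R u.
R is serial: every world has an R-successor.
(A) Np → p (axiom T) characterises the reflexive frames. R is not reflexive — not valid.
(B) PPp → Pp (the dual of axiom 4) characterises the transitive frames. R is not transitive — not valid.
(C) p → NPp is axiom B; it is valid on a frame exactly when R is symmetric. R is symmetric, so valid.
(D) Np → Pp (axiom D) characterises the serial frames. R is serial — valid.
(E) PNp → Np is the dual of axiom 5; it is valid on a frame exactly when R is euclidean. R is not euclidean, so not valid.

C, D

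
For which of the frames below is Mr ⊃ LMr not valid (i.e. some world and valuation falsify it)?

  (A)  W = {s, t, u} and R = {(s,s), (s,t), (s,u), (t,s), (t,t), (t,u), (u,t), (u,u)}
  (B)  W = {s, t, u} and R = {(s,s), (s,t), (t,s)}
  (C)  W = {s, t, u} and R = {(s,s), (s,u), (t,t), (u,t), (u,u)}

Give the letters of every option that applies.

The schema Mr ⊃ LMr is axiom 5; it is valid on a frame iff R is euclidean.
(A) R is not euclidean (s R u and s R s but not u R s), so the schema fails here.
(B) R is not euclidean (s R t and s R t but not t R t), so the schema fails here.
(C) R is not euclidean (s R u and s R s but not u R s), so the schema fails here.

A, B, C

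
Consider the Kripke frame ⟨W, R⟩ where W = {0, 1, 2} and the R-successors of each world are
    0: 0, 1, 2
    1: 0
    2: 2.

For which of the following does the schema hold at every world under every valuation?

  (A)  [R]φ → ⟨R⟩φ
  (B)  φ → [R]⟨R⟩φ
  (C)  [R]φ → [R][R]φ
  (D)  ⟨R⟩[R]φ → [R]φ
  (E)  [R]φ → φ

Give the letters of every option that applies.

A

R is not reflexive: not 1 R 1.
R is not symmetric: 0 R 2 but not 2 R 0.
R is not transitive: 1 R 0 and 0 R 1 but not 1 R 1.
R is not euclidean: 0 R 1 and 0 R 2 but not 1 R 2.
R is serial: every world has an R-successor.
(A) [R]φ → ⟨R⟩φ is axiom D; it is valid on a frame exactly when R is serial. R is serial, so valid.
(B) φ → [R]⟨R⟩φ is axiom B; it is valid on a frame exactly when R is symmetric. R is not symmetric, so not valid.
(C) [R]φ → [R][R]φ (axiom 4) characterises the transitive frames. R is not transitive — not valid.
(D) ⟨R⟩[R]φ → [R]φ is the dual of axiom 5, which corresponds to the euclidean property. R is not euclidean — not valid.
(E) [R]φ → φ is axiom T; it is valid on a frame exactly when R is reflexive. R is not reflexive, so not valid.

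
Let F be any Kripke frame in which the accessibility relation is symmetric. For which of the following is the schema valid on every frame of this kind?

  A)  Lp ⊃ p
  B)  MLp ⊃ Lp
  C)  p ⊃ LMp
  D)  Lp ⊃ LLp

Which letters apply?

C

(A) Lp ⊃ p (axiom T) characterises the reflexive frames. Such an R need not be reflexive — not valid.
(B) MLp ⊃ Lp (the dual of axiom 5) characterises the euclidean frames. Such an R need not be euclidean — not valid.
(C) p ⊃ LMp is axiom B; it is valid on a frame exactly when R is symmetric. Every such R is symmetric, so valid.
(D) Lp ⊃ LLp is axiom 4; it is valid on a frame exactly when R is transitive. Such an R need not be transitive, so not valid.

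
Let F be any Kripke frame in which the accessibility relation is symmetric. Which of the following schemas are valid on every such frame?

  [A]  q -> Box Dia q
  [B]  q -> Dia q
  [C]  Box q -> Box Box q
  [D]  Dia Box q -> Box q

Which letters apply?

(A) q -> Box Dia q is axiom B, which corresponds to symmetry. Every such R is symmetric — valid.
(B) q -> Dia q (the dual of axiom T) characterises the reflexive frames. Such an R need not be reflexive — not valid.
(C) Box q -> Box Box q (axiom 4) characterises the transitive frames. Such an R need not be transitive — not valid.
(D) Dia Box q -> Box q is the dual of axiom 5; it is valid on a frame exactly when R is euclidean. Such an R need not be euclidean, so not valid.

A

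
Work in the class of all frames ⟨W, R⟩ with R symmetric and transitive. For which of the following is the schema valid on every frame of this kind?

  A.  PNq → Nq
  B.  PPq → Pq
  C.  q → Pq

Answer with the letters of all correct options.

A, B

A symmetric transitive relation is euclidean (uRv and uRw give vRu by symmetry, then vRw by transitivity).
(A) the dual of axiom 5: valid iff R is euclidean. Every such R is euclidean — valid.
(B) PPq → Pq is the dual of axiom 4; it is valid on a frame exactly when R is transitive. Every such R is transitive, so valid.
(C) q → Pq is the dual of axiom T; it is valid on a frame exactly when R is reflexive. Such an R need not be reflexive, so not valid.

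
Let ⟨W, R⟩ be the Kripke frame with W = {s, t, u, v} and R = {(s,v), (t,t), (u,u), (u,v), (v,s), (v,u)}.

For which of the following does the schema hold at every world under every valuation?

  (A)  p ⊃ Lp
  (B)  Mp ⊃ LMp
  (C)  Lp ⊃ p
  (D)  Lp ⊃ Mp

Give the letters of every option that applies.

R is not reflexive: not s R s.
R is not euclidean: v R s and v R u but not s R u.
R is serial: every world has an R-successor.
R is not a subset of the identity: s R v with s ≠ v.
(A) p ⊃ Lp is valid only on frames where every R-edge is a self-loop. Here R ⊄ identity — not valid.
(B) Mp ⊃ LMp (axiom 5) characterises the euclidean frames. R is not euclidean — not valid.
(C) Lp ⊃ p (axiom T) characterises the reflexive frames. R is not reflexive — not valid.
(D) Lp ⊃ Mp (axiom D) characterises the serial frames. R is serial — valid.

D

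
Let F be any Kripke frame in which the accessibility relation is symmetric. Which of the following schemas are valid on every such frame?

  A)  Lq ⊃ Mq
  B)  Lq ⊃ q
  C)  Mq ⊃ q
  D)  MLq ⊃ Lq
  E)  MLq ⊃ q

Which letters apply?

E

(A) Lq ⊃ Mq (axiom D) characterises the serial frames. Such an R need not be serial — not valid.
(B) Lq ⊃ q is axiom T; it is valid on a frame exactly when R is reflexive. Such an R need not be reflexive, so not valid.
(C) Mq ⊃ q (the converse of T) corresponds to R being a subset of the identity. Such an R need not be a subset of the identity, so not valid.
(D) MLq ⊃ Lq (the dual of axiom 5) characterises the euclidean frames. Such an R need not be euclidean — not valid.
(E) MLq ⊃ q is the dual of axiom B, which corresponds to symmetry. Every such R is symmetric — valid.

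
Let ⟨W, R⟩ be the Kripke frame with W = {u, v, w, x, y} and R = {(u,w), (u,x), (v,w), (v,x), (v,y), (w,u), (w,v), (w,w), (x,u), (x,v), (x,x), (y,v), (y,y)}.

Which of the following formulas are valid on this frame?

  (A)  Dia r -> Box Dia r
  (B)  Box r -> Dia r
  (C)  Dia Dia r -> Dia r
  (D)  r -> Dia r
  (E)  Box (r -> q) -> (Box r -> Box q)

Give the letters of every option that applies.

B, E

R is not reflexive: not u R u.
R is not transitive: u R w and w R u but not u R u.
R is not euclidean: u R w and u R x but not w R x.
R is serial: every world has an R-successor.
(A) Dia r -> Box Dia r is axiom 5; it is valid on a frame exactly when R is euclidean. R is not euclidean, so not valid.
(B) Box r -> Dia r (axiom D) characterises the serial frames. R is serial — valid.
(C) the dual of axiom 4: valid iff R is transitive. R is not transitive — not valid.
(D) r -> Dia r is the dual of axiom T, which corresponds to reflexivity. R is not reflexive — not valid.
(E) Box (r -> q) -> (Box r -> Box q) is the K axiom; it holds on all frames — valid.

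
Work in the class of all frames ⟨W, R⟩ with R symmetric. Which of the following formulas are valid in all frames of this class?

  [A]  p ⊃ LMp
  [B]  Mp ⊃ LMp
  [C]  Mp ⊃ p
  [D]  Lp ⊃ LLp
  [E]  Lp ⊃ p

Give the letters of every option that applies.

A

(A) p ⊃ LMp (axiom B) characterises the symmetric frames. Every such R is symmetric — valid.
(B) Mp ⊃ LMp is axiom 5; it is valid on a frame exactly when R is euclidean. Such an R need not be euclidean, so not valid.
(C) Mp ⊃ p (the converse of T) corresponds to R being a subset of the identity. Such an R need not be a subset of the identity, so not valid.
(D) axiom 4: valid iff R is transitive. Such an R need not be transitive — not valid.
(E) axiom T: valid iff R is reflexive. Such an R need not be reflexive — not valid.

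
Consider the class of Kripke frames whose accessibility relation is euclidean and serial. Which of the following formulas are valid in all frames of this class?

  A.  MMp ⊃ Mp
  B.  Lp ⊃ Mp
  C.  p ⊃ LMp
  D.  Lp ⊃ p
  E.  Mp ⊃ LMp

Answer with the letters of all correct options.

B, E

(A) MMp ⊃ Mp is the dual of axiom 4; it is valid on a frame exactly when R is transitive. Such an R need not be transitive, so not valid.
(B) Lp ⊃ Mp is axiom D, which corresponds to seriality. Every such R is serial — valid.
(C) axiom B: valid iff R is symmetric. Such an R need not be symmetric — not valid.
(D) axiom T: valid iff R is reflexive. Such an R need not be reflexive — not valid.
(E) axiom 5: valid iff R is euclidean. Every such R is euclidean — valid.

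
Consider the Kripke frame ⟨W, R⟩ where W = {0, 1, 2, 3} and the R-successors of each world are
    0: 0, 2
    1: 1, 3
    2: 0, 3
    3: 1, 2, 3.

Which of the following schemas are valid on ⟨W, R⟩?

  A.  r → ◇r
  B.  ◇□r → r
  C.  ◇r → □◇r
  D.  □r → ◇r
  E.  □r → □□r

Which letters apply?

R is not reflexive: not 2 R 2.
R is symmetric: every R-edge is matched by its reverse.
R is not transitive: 0 R 2 and 2 R 3 but not 0 R 3.
R is not euclidean: 2 R 0 and 2 R 3 but not 0 R 3.
R is serial: every world has an R-successor.
(A) r → ◇r is the dual of axiom T, which corresponds to reflexivity. R is not reflexive — not valid.
(B) ◇□r → r (the dual of axiom B) characterises the symmetric frames. R is symmetric — valid.
(C) ◇r → □◇r (axiom 5) characterises the euclidean frames. R is not euclidean — not valid.
(D) □r → ◇r (axiom D) characterises the serial frames. R is serial — valid.
(E) axiom 4: valid iff R is transitive. R is not transitive — not valid.

B, D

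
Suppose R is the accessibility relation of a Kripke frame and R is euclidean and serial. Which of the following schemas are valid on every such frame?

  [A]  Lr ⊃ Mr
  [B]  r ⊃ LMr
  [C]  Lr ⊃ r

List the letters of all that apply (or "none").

(A) Lr ⊃ Mr is axiom D, which corresponds to seriality. Every such R is serial — valid.
(B) axiom B: valid iff R is symmetric. Such an R need not be symmetric — not valid.
(C) axiom T: valid iff R is reflexive. Such an R need not be reflexive — not valid.

A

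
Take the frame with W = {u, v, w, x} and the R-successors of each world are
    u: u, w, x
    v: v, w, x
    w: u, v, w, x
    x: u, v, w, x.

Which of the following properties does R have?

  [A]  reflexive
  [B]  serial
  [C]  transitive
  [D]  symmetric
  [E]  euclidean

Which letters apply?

A, B, D

(A) reflexive: each world relates to itself.
(B) serial: every world has an R-successor.
(C) not transitive: u R w and w R v but not u R v.
(D) symmetric: every R-edge is matched by its reverse.
(E) not euclidean: w R u and w R v but not u R v.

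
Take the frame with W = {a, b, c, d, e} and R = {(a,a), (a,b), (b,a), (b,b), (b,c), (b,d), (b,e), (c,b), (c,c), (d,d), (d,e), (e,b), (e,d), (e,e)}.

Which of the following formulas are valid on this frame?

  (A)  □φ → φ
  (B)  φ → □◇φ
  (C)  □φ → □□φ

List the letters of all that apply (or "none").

R is reflexive: each world relates to itself.
R is not symmetric: b R d but not d R b.
R is not transitive: a R b and b R c but not a R c.
(A) □φ → φ (axiom T) characterises the reflexive frames. R is reflexive — valid.
(B) φ → □◇φ (axiom B) characterises the symmetric frames. R is not symmetric — not valid.
(C) axiom 4: valid iff R is transitive. R is not transitive — not valid.

A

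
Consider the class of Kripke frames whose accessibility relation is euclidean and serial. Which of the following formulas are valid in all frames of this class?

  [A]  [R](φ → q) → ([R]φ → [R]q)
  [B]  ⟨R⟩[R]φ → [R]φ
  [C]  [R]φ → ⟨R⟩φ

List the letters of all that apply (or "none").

(A) [R](φ → q) → ([R]φ → [R]q) is axiom K, valid on every Kripke frame — valid.
(B) the dual of axiom 5: valid iff R is euclidean. Every such R is euclidean — valid.
(C) [R]φ → ⟨R⟩φ (axiom D) characterises the serial frames. Every such R is serial — valid.

A, B, C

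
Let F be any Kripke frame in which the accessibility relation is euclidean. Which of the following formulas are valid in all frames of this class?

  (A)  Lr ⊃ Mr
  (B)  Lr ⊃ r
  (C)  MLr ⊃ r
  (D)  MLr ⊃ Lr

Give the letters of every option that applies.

(A) Lr ⊃ Mr is axiom D, which corresponds to seriality. Such an R need not be serial — not valid.
(B) Lr ⊃ r is axiom T, which corresponds to reflexivity. Such an R need not be reflexive — not valid.
(C) MLr ⊃ r (the dual of axiom B) characterises the symmetric frames. Such an R need not be symmetric — not valid.
(D) MLr ⊃ Lr is the dual of axiom 5, which corresponds to the euclidean property. Every such R is euclidean — valid.

D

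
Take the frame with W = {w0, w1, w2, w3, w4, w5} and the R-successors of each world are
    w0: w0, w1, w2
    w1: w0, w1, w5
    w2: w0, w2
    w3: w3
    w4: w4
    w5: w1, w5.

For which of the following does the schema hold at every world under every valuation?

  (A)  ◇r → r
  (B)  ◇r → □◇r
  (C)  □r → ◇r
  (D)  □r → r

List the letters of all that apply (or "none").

R is reflexive: each world relates to itself.
R is not euclidean: w0 R w1 and w0 R w2 but not w1 R w2.
R is serial: every world has an R-successor.
R is not a subset of the identity: w0 R w1 with w0 ≠ w1.
(A) ◇r → r (the converse of T) corresponds to R being a subset of the identity. Here R ⊄ identity, so not valid.
(B) ◇r → □◇r (axiom 5) characterises the euclidean frames. R is not euclidean — not valid.
(C) axiom D: valid iff R is serial. R is serial — valid.
(D) □r → r is axiom T, which corresponds to reflexivity. R is reflexive — valid.

C, D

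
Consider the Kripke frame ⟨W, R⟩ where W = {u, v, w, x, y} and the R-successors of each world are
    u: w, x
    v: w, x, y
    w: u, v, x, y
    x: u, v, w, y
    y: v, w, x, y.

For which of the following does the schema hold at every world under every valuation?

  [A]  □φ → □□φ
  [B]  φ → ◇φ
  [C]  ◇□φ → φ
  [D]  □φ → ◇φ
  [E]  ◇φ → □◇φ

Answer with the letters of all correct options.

C, D

R is not reflexive: not u R u.
R is symmetric: every R-edge is matched by its reverse.
R is not transitive: u R w and w R u but not u R u.
R is not euclidean: w R u and w R v but not u R v.
R is serial: every world has an R-successor.
(A) axiom 4: valid iff R is transitive. R is not transitive — not valid.
(B) φ → ◇φ (the dual of axiom T) characterises the reflexive frames. R is not reflexive — not valid.
(C) ◇□φ → φ (the dual of axiom B) characterises the symmetric frames. R is symmetric — valid.
(D) □φ → ◇φ is axiom D; it is valid on a frame exactly when R is serial. R is serial, so valid.
(E) ◇φ → □◇φ (axiom 5) characterises the euclidean frames. R is not euclidean — not valid.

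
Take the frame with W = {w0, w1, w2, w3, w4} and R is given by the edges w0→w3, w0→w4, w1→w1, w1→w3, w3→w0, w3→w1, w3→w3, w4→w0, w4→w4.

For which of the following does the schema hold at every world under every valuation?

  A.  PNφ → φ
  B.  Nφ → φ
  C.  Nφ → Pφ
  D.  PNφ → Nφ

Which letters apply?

A

R is not reflexive: not w0 R w0.
R is symmetric: every R-edge is matched by its reverse.
R is not euclidean: w0 R w3 and w0 R w4 but not w3 R w4.
R is not serial: w2 has no R-successor.
(A) PNφ → φ is the dual of axiom B, which corresponds to symmetry. R is symmetric — valid.
(B) Nφ → φ is axiom T; it is valid on a frame exactly when R is reflexive. R is not reflexive, so not valid.
(C) axiom D: valid iff R is serial. R is not serial — not valid.
(D) PNφ → Nφ is the dual of axiom 5; it is valid on a frame exactly when R is euclidean. R is not euclidean, so not valid.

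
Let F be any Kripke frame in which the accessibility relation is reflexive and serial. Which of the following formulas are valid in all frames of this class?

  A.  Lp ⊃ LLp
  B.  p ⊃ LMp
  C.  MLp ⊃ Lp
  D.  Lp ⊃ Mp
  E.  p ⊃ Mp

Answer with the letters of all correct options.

D, E

(A) Lp ⊃ LLp is axiom 4; it is valid on a frame exactly when R is transitive. Such an R need not be transitive, so not valid.
(B) p ⊃ LMp is axiom B; it is valid on a frame exactly when R is symmetric. Such an R need not be symmetric, so not valid.
(C) MLp ⊃ Lp is the dual of axiom 5; it is valid on a frame exactly when R is euclidean. Such an R need not be euclidean, so not valid.
(D) Lp ⊃ Mp is axiom D, which corresponds to seriality. Every such R is serial — valid.
(E) the dual of axiom T: valid iff R is reflexive. Every such R is reflexive — valid.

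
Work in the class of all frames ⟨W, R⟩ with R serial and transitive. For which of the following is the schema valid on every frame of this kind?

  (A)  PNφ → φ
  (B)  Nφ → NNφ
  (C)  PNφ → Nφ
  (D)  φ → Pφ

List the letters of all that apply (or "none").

(A) PNφ → φ is the dual of axiom B; it is valid on a frame exactly when R is symmetric. Such an R need not be symmetric, so not valid.
(B) axiom 4: valid iff R is transitive. Every such R is transitive — valid.
(C) the dual of axiom 5: valid iff R is euclidean. Such an R need not be euclidean — not valid.
(D) φ → Pφ is the dual of axiom T; it is valid on a frame exactly when R is reflexive. Such an R need not be reflexive, so not valid.

B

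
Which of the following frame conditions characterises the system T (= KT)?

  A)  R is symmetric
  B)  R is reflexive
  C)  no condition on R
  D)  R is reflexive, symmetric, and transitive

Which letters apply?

(A) this class determines KB, not T (= KT).
(B) T (= KT) is sound and complete for exactly this class.
(C) this class determines K, not T (= KT).
(D) this class determines S5, not T (= KT).

B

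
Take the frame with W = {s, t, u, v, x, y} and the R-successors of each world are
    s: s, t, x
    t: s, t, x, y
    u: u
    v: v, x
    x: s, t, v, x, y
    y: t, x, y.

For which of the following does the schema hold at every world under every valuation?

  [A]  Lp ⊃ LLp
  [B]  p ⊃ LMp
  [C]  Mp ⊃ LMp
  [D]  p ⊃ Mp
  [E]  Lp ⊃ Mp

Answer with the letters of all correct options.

R is reflexive: each world relates to itself.
R is symmetric: every R-edge is matched by its reverse.
R is not transitive: s R t and t R y but not s R y.
R is not euclidean: t R s and t R y but not s R y.
R is serial: every world has an R-successor.
(A) Lp ⊃ LLp (axiom 4) characterises the transitive frames. R is not transitive — not valid.
(B) p ⊃ LMp is axiom B; it is valid on a frame exactly when R is symmetric. R is symmetric, so valid.
(C) axiom 5: valid iff R is euclidean. R is not euclidean — not valid.
(D) p ⊃ Mp is the dual of axiom T; it is valid on a frame exactly when R is reflexive. R is reflexive, so valid.
(E) Lp ⊃ Mp is axiom D, which corresponds to seriality. R is serial — valid.

B, D, E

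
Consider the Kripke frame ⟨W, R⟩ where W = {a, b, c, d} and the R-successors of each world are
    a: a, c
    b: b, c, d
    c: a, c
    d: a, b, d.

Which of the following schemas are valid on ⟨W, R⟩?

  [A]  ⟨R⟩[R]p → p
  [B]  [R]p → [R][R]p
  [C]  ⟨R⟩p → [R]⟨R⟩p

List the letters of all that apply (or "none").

none

R is not symmetric: b R c but not c R b.
R is not transitive: b R c and c R a but not b R a.
R is not euclidean: b R c and b R b but not c R b.
(A) ⟨R⟩[R]p → p (the dual of axiom B) characterises the symmetric frames. R is not symmetric — not valid.
(B) [R]p → [R][R]p (axiom 4) characterises the transitive frames. R is not transitive — not valid.
(C) axiom 5: valid iff R is euclidean. R is not euclidean — not valid.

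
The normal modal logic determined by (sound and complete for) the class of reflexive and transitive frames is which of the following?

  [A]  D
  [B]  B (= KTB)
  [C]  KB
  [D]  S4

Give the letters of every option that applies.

D

(A) D is determined by the class of serial frames.
(B) B (= KTB) is determined by the class of reflexive and symmetric frames.
(C) KB is determined by the class of symmetric frames.
(D) S4 is determined by exactly this class.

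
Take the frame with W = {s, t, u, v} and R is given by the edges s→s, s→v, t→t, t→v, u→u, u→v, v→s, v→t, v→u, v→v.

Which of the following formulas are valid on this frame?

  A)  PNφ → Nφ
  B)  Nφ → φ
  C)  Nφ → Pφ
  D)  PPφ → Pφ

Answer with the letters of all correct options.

B, C

R is reflexive: each world relates to itself.
R is not transitive: s R v and v R t but not s R t.
R is not euclidean: v R s and v R t but not s R t.
R is serial: every world has an R-successor.
(A) PNφ → Nφ (the dual of axiom 5) characterises the euclidean frames. R is not euclidean — not valid.
(B) Nφ → φ is axiom T, which corresponds to reflexivity. R is reflexive — valid.
(C) Nφ → Pφ is axiom D; it is valid on a frame exactly when R is serial. R is serial, so valid.
(D) PPφ → Pφ is the dual of axiom 4; it is valid on a frame exactly when R is transitive. R is not transitive, so not valid.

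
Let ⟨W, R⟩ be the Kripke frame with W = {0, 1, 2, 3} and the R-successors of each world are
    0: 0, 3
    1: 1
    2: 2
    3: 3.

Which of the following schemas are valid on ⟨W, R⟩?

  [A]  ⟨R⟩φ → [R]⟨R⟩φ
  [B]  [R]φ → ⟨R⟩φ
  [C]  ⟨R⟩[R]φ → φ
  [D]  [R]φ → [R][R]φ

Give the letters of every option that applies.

B, D

R is not symmetric: 0 R 3 but not 3 R 0.
R is transitive: R is closed under composition.
R is not euclidean: 0 R 3 and 0 R 0 but not 3 R 0.
R is serial: every world has an R-successor.
(A) ⟨R⟩φ → [R]⟨R⟩φ (axiom 5) characterises the euclidean frames. R is not euclidean — not valid.
(B) [R]φ → ⟨R⟩φ is axiom D; it is valid on a frame exactly when R is serial. R is serial, so valid.
(C) ⟨R⟩[R]φ → φ (the dual of axiom B) characterises the symmetric frames. R is not symmetric — not valid.
(D) [R]φ → [R][R]φ is axiom 4, which corresponds to transitivity. R is transitive — valid.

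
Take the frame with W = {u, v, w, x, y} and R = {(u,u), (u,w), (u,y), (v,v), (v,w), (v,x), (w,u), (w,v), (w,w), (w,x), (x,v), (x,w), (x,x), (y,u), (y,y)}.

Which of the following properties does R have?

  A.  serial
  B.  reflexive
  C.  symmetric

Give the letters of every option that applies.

A, B, C

(A) serial: every world has an R-successor.
(B) reflexive: each world relates to itself.
(C) symmetric: every R-edge is matched by its reverse.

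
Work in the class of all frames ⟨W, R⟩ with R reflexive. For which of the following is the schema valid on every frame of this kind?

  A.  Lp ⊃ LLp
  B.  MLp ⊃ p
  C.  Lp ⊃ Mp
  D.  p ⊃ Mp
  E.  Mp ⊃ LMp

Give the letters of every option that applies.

A reflexive relation is serial.
(A) axiom 4: valid iff R is transitive. Such an R need not be transitive — not valid.
(B) MLp ⊃ p is the dual of axiom B, which corresponds to symmetry. Such an R need not be symmetric — not valid.
(C) Lp ⊃ Mp is axiom D, which corresponds to seriality. Every such R is serial — valid.
(D) p ⊃ Mp is the dual of axiom T; it is valid on a frame exactly when R is reflexive. Every such R is reflexive, so valid.
(E) Mp ⊃ LMp is axiom 5, which corresponds to the euclidean property. Such an R need not be euclidean — not valid.

C, D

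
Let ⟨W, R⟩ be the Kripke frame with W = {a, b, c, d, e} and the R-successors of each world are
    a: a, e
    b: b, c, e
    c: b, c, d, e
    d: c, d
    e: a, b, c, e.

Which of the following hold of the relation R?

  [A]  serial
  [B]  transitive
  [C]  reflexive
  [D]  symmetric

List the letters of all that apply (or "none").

(A) serial: every world has an R-successor.
(B) not transitive: a R e and e R b but not a R b.
(C) reflexive: each world relates to itself.
(D) symmetric: every R-edge is matched by its reverse.

A, C, D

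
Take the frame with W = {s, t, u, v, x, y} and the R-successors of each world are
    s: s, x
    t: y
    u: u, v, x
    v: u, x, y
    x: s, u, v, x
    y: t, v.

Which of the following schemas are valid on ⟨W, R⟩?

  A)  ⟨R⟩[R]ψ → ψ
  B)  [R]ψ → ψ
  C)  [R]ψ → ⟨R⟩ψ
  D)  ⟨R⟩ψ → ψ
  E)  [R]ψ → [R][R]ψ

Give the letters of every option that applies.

R is not reflexive: not t R t.
R is symmetric: every R-edge is matched by its reverse.
R is not transitive: s R x and x R u but not s R u.
R is serial: every world has an R-successor.
R is not a subset of the identity: s R x with s ≠ x.
(A) the dual of axiom B: valid iff R is symmetric. R is symmetric — valid.
(B) [R]ψ → ψ is axiom T, which corresponds to reflexivity. R is not reflexive — not valid.
(C) [R]ψ → ⟨R⟩ψ is axiom D, which corresponds to seriality. R is serial — valid.
(D) ⟨R⟩ψ → ψ is valid only on frames where every R-edge is a self-loop. Here R ⊄ identity — not valid.
(E) axiom 4: valid iff R is transitive. R is not transitive — not valid.

A, C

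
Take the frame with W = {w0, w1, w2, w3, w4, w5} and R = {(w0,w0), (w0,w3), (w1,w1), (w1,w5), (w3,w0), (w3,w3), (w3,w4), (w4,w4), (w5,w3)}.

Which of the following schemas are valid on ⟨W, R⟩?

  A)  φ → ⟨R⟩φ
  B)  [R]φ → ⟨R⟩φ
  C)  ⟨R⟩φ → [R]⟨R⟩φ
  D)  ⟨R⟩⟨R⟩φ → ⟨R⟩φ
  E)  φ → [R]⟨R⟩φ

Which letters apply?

none

R is not reflexive: not w2 R w2.
R is not symmetric: w1 R w5 but not w5 R w1.
R is not transitive: w0 R w3 and w3 R w4 but not w0 R w4.
R is not euclidean: w1 R w5 and w1 R w1 but not w5 R w1.
R is not serial: w2 has no R-successor.
(A) φ → ⟨R⟩φ is the dual of axiom T, which corresponds to reflexivity. R is not reflexive — not valid.
(B) [R]φ → ⟨R⟩φ is axiom D, which corresponds to seriality. R is not serial — not valid.
(C) ⟨R⟩φ → [R]⟨R⟩φ (axiom 5) characterises the euclidean frames. R is not euclidean — not valid.
(D) ⟨R⟩⟨R⟩φ → ⟨R⟩φ (the dual of axiom 4) characterises the transitive frames. R is not transitive — not valid.
(E) φ → [R]⟨R⟩φ is axiom B; it is valid on a frame exactly when R is symmetric. R is not symmetric, so not valid.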